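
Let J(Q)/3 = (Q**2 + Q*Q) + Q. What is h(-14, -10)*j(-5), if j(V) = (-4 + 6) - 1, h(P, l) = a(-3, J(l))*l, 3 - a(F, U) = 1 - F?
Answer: 10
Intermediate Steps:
J(Q) = 3*Q + 6*Q**2 (J(Q) = 3*((Q**2 + Q*Q) + Q) = 3*((Q**2 + Q**2) + Q) = 3*(2*Q**2 + Q) = 3*(Q + 2*Q**2) = 3*Q + 6*Q**2)
a(F, U) = 2 + F (a(F, U) = 3 - (1 - F) = 3 + (-1 + F) = 2 + F)
h(P, l) = -l (h(P, l) = (2 - 3)*l = -l)
j(V) = 1 (j(V) = 2 - 1 = 1)
h(-14, -10)*j(-5) = -1*(-10)*1 = 10*1 = 10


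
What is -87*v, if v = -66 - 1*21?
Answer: 7569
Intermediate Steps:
v = -87 (v = -66 - 21 = -87)
-87*v = -87*(-87) = 7569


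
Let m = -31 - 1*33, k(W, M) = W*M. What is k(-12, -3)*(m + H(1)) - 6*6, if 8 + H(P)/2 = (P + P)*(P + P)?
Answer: -2628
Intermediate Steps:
H(P) = -16 + 8*P² (H(P) = -16 + 2*((P + P)*(P + P)) = -16 + 2*((2*P)*(2*P)) = -16 + 2*(4*P²) = -16 + 8*P²)
k(W, M) = M*W
m = -64 (m = -31 - 33 = -64)
k(-12, -3)*(m + H(1)) - 6*6 = (-3*(-12))*(-64 + (-16 + 8*1²)) - 6*6 = 36*(-64 + (-16 + 8*1)) - 36 = 36*(-64 + (-16 + 8)) - 36 = 36*(-64 - 8) - 36 = 36*(-72) - 36 = -2592 - 36 = -2628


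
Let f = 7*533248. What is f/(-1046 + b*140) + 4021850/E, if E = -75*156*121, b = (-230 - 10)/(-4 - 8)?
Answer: 52773800303/24831378 ≈ 2125.3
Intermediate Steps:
b = 20 (b = -240/(-12) = -240*(-1/12) = 20)
E = -1415700 (E = -11700*121 = -1415700)
f = 3732736
f/(-1046 + b*140) + 4021850/E = 3732736/(-1046 + 20*140) + 4021850/(-1415700) = 3732736/(-1046 + 2800) + 4021850*(-1/1415700) = 3732736/1754 - 80437/28314 = 3732736*(1/1754) - 80437/28314 = 1866368/877 - 80437/28314 = 52773800303/24831378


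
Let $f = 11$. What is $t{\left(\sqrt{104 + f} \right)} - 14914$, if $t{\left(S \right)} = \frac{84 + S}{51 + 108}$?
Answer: $- \frac{790414}{53} + \frac{\sqrt{115}}{159} \approx -14913.0$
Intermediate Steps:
$t{\left(S \right)} = \frac{28}{53} + \frac{S}{159}$ ($t{\left(S \right)} = \frac{84 + S}{159} = \left(84 + S\right) \frac{1}{159} = \frac{28}{53} + \frac{S}{159}$)
$t{\left(\sqrt{104 + f} \right)} - 14914 = \left(\frac{28}{53} + \frac{\sqrt{104 + 11}}{159}\right) - 14914 = \left(\frac{28}{53} + \frac{\sqrt{115}}{159}\right) - 14914 = - \frac{790414}{53} + \frac{\sqrt{115}}{159}$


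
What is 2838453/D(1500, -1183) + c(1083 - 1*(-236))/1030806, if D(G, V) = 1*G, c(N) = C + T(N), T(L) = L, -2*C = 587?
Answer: 17416047151/9203625 ≈ 1892.3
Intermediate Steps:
C = -587/2 (C = -½*587 = -587/2 ≈ -293.50)
c(N) = -587/2 + N
D(G, V) = G
2838453/D(1500, -1183) + c(1083 - 1*(-236))/1030806 = 2838453/1500 + (-587/2 + (1083 - 1*(-236)))/1030806 = 2838453*(1/1500) + (-587/2 + (1083 + 236))*(1/1030806) = 946151/500 + (-587/2 + 1319)*(1/1030806) = 946151/500 + (2051/2)*(1/1030806) = 946151/500 + 293/294516 = 17416047151/9203625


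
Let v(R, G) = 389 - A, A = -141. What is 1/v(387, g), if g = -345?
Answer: 1/530 ≈ 0.0018868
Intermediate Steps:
v(R, G) = 530 (v(R, G) = 389 - 1*(-141) = 389 + 141 = 530)
1/v(387, g) = 1/530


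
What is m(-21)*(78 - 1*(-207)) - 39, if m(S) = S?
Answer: -6024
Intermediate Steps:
m(-21)*(78 - 1*(-207)) - 39 = -21*(78 - 1*(-207)) - 39 = -21*(78 + 207) - 39 = -21*285 - 39 = -5985 - 39 = -6024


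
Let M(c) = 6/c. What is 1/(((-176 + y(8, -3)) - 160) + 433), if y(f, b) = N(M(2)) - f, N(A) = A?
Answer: 1/92 ≈ 0.010870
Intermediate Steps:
y(f, b) = 3 - f (y(f, b) = 6/2 - f = 6*(1/2) - f = 3 - f)
1/(((-176 + y(8, -3)) - 160) + 433) = 1/(((-176 + (3 - 1*8)) - 160) + 433) = 1/(((-176 + (3 - 8)) - 160) + 433) = 1/(((-176 - 5) - 160) + 433) = 1/((-181 - 160) + 433) = 1/(-341 + 433) = 1/92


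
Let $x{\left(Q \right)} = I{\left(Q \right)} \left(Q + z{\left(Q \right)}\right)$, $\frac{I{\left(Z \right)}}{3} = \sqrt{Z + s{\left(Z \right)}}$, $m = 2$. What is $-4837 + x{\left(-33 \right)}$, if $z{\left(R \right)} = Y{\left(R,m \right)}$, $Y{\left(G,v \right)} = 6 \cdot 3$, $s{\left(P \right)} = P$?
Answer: $-4837 - 45 i \sqrt{66} \approx -4837.0 - 365.58 i$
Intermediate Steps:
$Y{\left(G,v \right)} = 18$
$z{\left(R \right)} = 18$
$I{\left(Z \right)} = 3 \sqrt{2} \sqrt{Z}$ ($I{\left(Z \right)} = 3 \sqrt{Z + Z} = 3 \sqrt{2 Z} = 3 \sqrt{2} \sqrt{Z}$)
$x{\left(Q \right)} = 3 \sqrt{2} \sqrt{Q} \left(18 + Q\right)$ ($x{\left(Q \right)} = 3 \sqrt{2} \sqrt{Q} \left(Q + 18\right) = 3 \sqrt{2} \sqrt{Q} \left(18 + Q\right)$)
$-4837 + x{\left(-33 \right)} = -4837 + 3 \sqrt{2} \sqrt{-33} \left(18 - 33\right) = -4837 + 3 \sqrt{2} i \sqrt{33} \left(-15\right) = -4837 - 45 i \sqrt{66}$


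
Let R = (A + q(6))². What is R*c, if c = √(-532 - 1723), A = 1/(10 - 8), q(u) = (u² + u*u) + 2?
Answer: 22201*I*√2255/4 ≈ 2.6356e+5*I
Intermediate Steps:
q(u) = 2 + 2*u² (q(u) = (u² + u²) + 2 = 2*u² + 2 = 2 + 2*u²)
A = ½ (A = 1/2 = ½ ≈ 0.50000)
c = I*√2255 (c = √(-2255) = I*√2255 ≈ 47.487*I)
R = 22201/4 (R = (½ + (2 + 2*6²))² = (½ + (2 + 2*36))² = (½ + (2 + 72))² = (½ + 74)² = (149/2)² = 22201/4 ≈ 5550.3)
R*c = 22201*(I*√2255)/4 = 22201*I*√2255/4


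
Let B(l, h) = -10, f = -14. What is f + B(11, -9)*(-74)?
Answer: 726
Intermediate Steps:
f + B(11, -9)*(-74) = -14 - 10*(-74) = -14 + 740 = 726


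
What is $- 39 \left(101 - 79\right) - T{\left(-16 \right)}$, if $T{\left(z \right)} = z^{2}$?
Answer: $-1114$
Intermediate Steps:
$- 39 \left(101 - 79\right) - T{\left(-16 \right)} = - 39 \left(101 - 79\right) - \left(-16\right)^{2} = \left(-39\right) 22 - 256 = -858 - 256 = -1114$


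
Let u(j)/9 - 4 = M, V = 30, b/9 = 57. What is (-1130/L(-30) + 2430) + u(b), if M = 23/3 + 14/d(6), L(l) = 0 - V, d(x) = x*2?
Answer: 15499/6 ≈ 2583.2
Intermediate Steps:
b = 513 (b = 9*57 = 513)
d(x) = 2*x
L(l) = -30 (L(l) = 0 - 1*30 = 0 - 30 = -30)
M = 53/6 (M = 23/3 + 14/((2*6)) = 23*(1/3) + 14/12 = 23/3 + 14*(1/12) = 23/3 + 7/6 = 53/6 ≈ 8.8333)
u(j) = 231/2 (u(j) = 36 + 9*(53/6) = 36 + 159/2 = 231/2)
(-1130/L(-30) + 2430) + u(b) = (-1130/(-30) + 2430) + 231/2 = (-1130*(-1/30) + 2430) + 231/2 = (113/3 + 2430) + 231/2 = 7403/3 + 231/2 = 15499/6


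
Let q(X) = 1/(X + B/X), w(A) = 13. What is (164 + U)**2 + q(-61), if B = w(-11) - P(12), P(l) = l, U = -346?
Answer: 123287467/3722 ≈ 33124.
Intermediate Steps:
B = 1 (B = 13 - 1*12 = 13 - 12 = 1)
q(X) = 1/(X + 1/X)
(164 + U)**2 + q(-61) = (164 - 346)**2 - 61/(1 + (-61)**2) = (-182)**2 - 61/(1 + 3721) = 33124 - 61/3722 = 123287467/3722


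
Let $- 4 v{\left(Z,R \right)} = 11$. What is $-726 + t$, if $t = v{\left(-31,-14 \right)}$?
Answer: $- \frac{2915}{4} \approx -728.75$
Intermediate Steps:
$v{\left(Z,R \right)} = - \frac{11}{4}$ ($v{\left(Z,R \right)} = \left(- \frac{1}{4}\right) 11 = - \frac{11}{4}$)
$t = - \frac{11}{4} \approx -2.75$
$-726 + t = -726 - \frac{11}{4} = - \frac{2915}{4}$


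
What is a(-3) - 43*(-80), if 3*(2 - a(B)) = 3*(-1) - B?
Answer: 3442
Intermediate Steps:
a(B) = 3 + B/3 (a(B) = 2 - (3*(-1) - B)/3 = 2 - (-3 - B)/3 = 2 + (1 + B/3) = 3 + B/3)
a(-3) - 43*(-80) = (3 + (⅓)*(-3)) - 43*(-80) = (3 - 1) + 3440 = 2 + 3440 = 3442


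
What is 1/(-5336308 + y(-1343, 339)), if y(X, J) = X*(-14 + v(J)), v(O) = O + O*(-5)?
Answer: -1/3496398 ≈ -2.8601e-7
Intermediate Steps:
v(O) = -4*O (v(O) = O - 5*O = -4*O)
y(X, J) = X*(-14 - 4*J)
1/(-5336308 + y(-1343, 339)) = 1/(-5336308 - 2*(-1343)*(7 + 2*339)) = 1/(-5336308 - 2*(-1343)*(7 + 678)) = 1/(-5336308 - 2*(-1343)*685) = 1/(-5336308 + 1839910) = 1/(-3496398) = -1/3496398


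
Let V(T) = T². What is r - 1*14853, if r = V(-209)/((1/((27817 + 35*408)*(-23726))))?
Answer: -43628295481235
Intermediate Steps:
r = -43628295466382 (r = (-209)²/((1/((27817 + 35*408)*(-23726)))) = 43681/((-1/23726/(27817 + 14280))) = 43681/((-1/23726/42097)) = 43681/(((1/42097)*(-1/23726))) = 43681/(-1/998793422) = 43681*(-998793422) = -43628295466382)
r - 1*14853 = -43628295466382 - 1*14853 = -43628295466382 - 14853 = -43628295481235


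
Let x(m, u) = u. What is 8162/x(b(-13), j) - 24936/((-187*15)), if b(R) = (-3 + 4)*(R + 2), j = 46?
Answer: 4006911/21505 ≈ 186.32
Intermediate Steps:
b(R) = 2 + R (b(R) = 1*(2 + R) = 2 + R)
8162/x(b(-13), j) - 24936/((-187*15)) = 8162/46 - 24936/((-187*15)) = 8162*(1/46) - 24936/(-2805) = 4081/23 - 24936*(-1/2805) = 4081/23 + 8312/935 = 4006911/21505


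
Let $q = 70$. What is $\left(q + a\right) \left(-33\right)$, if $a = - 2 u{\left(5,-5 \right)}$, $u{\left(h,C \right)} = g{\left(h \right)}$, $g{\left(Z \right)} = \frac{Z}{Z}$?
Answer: $-2244$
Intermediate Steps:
$g{\left(Z \right)} = 1$
$u{\left(h,C \right)} = 1$
$a = -2$ ($a = \left(-2\right) 1 = -2$)
$\left(q + a\right) \left(-33\right) = \left(70 - 2\right) \left(-33\right) = 68 \left(-33\right) = -2244$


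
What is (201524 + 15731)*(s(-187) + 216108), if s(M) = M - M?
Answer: 46950543540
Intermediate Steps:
s(M) = 0
(201524 + 15731)*(s(-187) + 216108) = (201524 + 15731)*(0 + 216108) = 217255*216108 = 46950543540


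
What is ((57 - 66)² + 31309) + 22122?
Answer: 53512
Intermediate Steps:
((57 - 66)² + 31309) + 22122 = ((-9)² + 31309) + 22122 = (81 + 31309) + 22122 = 31390 + 22122 = 53512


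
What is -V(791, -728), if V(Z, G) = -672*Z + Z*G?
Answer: 1107400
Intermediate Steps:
V(Z, G) = -672*Z + G*Z
-V(791, -728) = -791*(-672 - 728) = -791*(-1400) = -1*(-1107400) = 1107400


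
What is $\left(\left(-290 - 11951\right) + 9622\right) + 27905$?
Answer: $25286$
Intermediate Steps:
$\left(\left(-290 - 11951\right) + 9622\right) + 27905 = \left(-12241 + 9622\right) + 27905 = -2619 + 27905 = 25286$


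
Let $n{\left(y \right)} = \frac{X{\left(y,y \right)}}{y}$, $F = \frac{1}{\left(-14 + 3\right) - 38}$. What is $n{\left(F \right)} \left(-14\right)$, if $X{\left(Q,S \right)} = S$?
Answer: $-14$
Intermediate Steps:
$F = - \frac{1}{49}$ ($F = \frac{1}{-11 - 38} = \frac{1}{-49} = - \frac{1}{49} \approx -0.020408$)
$n{\left(y \right)} = 1$ ($n{\left(y \right)} = \frac{y}{y} = 1$)
$n{\left(F \right)} \left(-14\right) = 1 \left(-14\right) = -14$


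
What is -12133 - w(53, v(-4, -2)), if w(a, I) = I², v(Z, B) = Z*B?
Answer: -12197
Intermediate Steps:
v(Z, B) = B*Z
-12133 - w(53, v(-4, -2)) = -12133 - (-2*(-4))² = -12133 - 1*8² = -12133 - 1*64 = -12133 - 64 = -12197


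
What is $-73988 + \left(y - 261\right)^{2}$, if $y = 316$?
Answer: $-70963$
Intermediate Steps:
$-73988 + \left(y - 261\right)^{2} = -73988 + \left(316 - 261\right)^{2} = -73988 + 55^{2} = -73988 + 3025 = -70963$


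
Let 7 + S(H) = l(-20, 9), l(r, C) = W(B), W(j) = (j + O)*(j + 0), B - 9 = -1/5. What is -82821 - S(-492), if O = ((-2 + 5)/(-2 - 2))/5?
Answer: -2072253/25 ≈ -82890.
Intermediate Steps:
B = 44/5 (B = 9 - 1/5 = 9 - 1*⅕ = 9 - ⅕ = 44/5 ≈ 8.8000)
O = -3/20 (O = (3/(-4))*(⅕) = (3*(-¼))*(⅕) = -¾*⅕ = -3/20 ≈ -0.15000)
W(j) = j*(-3/20 + j) (W(j) = (j - 3/20)*(j + 0) = (-3/20 + j)*j = j*(-3/20 + j))
l(r, C) = 1903/25 (l(r, C) = (1/20)*(44/5)*(-3 + 20*(44/5)) = (1/20)*(44/5)*(-3 + 176) = (1/20)*(44/5)*173 = 1903/25)
S(H) = 1728/25 (S(H) = -7 + 1903/25 = 1728/25)
-82821 - S(-492) = -82821 - 1*1728/25 = -82821 - 1728/25 = -2072253/25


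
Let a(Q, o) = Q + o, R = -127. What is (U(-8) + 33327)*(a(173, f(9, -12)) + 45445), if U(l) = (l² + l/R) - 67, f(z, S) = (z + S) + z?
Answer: 193087885344/127 ≈ 1.5204e+9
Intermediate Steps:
f(z, S) = S + 2*z (f(z, S) = (S + z) + z = S + 2*z)
U(l) = -67 + l² - l/127 (U(l) = (l² + l/(-127)) - 67 = (l² - l/127) - 67 = -67 + l² - l/127)
(U(-8) + 33327)*(a(173, f(9, -12)) + 45445) = ((-67 + (-8)² - 1/127*(-8)) + 33327)*((173 + (-12 + 2*9)) + 45445) = ((-67 + 64 + 8/127) + 33327)*((173 + (-12 + 18)) + 45445) = (-373/127 + 33327)*((173 + 6) + 45445) = 4232156*(179 + 45445)/127 = (4232156/127)*45624 = 193087885344/127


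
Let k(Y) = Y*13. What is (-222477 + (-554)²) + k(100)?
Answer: 85739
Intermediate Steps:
k(Y) = 13*Y
(-222477 + (-554)²) + k(100) = (-222477 + (-554)²) + 13*100 = (-222477 + 306916) + 1300 = 84439 + 1300 = 85739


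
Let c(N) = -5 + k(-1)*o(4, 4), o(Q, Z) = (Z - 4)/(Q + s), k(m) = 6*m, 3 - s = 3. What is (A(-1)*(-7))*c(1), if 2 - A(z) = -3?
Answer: 175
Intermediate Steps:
s = 0 (s = 3 - 1*3 = 3 - 3 = 0)
o(Q, Z) = (-4 + Z)/Q (o(Q, Z) = (Z - 4)/(Q + 0) = (-4 + Z)/Q)
A(z) = 5 (A(z) = 2 - 1*(-3) = 2 + 3 = 5)
c(N) = -5 (c(N) = -5 + (6*(-1))*((-4 + 4)/4) = -5 - 3*0/2 = -5 - 6*0 = -5 + 0 = -5)
(A(-1)*(-7))*c(1) = (5*(-7))*(-5) = -35*(-5) = 175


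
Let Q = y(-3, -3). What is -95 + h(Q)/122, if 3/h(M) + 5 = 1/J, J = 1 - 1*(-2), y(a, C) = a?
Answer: -162269/1708 ≈ -95.005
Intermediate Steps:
Q = -3
J = 3 (J = 1 + 2 = 3)
h(M) = -9/14 (h(M) = 3/(-5 + 1/3) = 3/(-14/3) = 3*(-3/14) = -9/14)
-95 + h(Q)/122 = -95 - 9/14/122 = -95 + (1/122)*(-9/14) = -95 - 9/1708 = -162269/1708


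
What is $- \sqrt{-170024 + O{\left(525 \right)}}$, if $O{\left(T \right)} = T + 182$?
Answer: $- 3 i \sqrt{18813} \approx - 411.48 i$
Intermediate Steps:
$O{\left(T \right)} = 182 + T$
$- \sqrt{-170024 + O{\left(525 \right)}} = - \sqrt{-170024 + \left(182 + 525\right)} = - \sqrt{-170024 + 707} = - \sqrt{-169317} = - 3 i \sqrt{18813}$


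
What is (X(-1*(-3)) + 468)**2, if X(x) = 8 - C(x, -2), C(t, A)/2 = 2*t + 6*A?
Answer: 238144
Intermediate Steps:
C(t, A) = 4*t + 12*A (C(t, A) = 2*(2*t + 6*A) = 4*t + 12*A)
X(x) = 32 - 4*x (X(x) = 8 - (4*x + 12*(-2)) = 8 - (4*x - 24) = 8 - (-24 + 4*x) = 8 + (24 - 4*x) = 32 - 4*x)
(X(-1*(-3)) + 468)**2 = ((32 - (-4)*(-3)) + 468)**2 = ((32 - 4*3) + 468)**2 = ((32 - 12) + 468)**2 = (20 + 468)**2 = 488**2 = 238144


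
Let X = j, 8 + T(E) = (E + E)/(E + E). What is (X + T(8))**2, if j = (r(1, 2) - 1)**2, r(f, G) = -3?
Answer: 81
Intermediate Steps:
T(E) = -7 (T(E) = -8 + (E + E)/(E + E) = -8 + (2*E)/((2*E)) = -8 + (2*E)*(1/(2*E)) = -8 + 1 = -7)
j = 16 (j = (-3 - 1)**2 = (-4)**2 = 16)
X = 16
(X + T(8))**2 = (16 - 7)**2 = 9**2 = 81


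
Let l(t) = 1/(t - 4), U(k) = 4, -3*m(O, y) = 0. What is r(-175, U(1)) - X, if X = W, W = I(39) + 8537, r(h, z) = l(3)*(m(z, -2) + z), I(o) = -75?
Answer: -8466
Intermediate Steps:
m(O, y) = 0 (m(O, y) = -⅓*0 = 0)
l(t) = 1/(-4 + t)
r(h, z) = -z (r(h, z) = (0 + z)/(-4 + 3) = z/(-1) = -z)
W = 8462 (W = -75 + 8537 = 8462)
X = 8462
r(-175, U(1)) - X = -1*4 - 1*8462 = -4 - 8462 = -8466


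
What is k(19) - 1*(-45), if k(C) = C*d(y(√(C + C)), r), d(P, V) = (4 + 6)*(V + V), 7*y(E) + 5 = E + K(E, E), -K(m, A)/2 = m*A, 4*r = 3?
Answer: 330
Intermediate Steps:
r = ¾ (r = (¼)*3 = ¾ ≈ 0.75000)
K(m, A) = -2*A*m (K(m, A) = -2*m*A = -2*A*m)
y(E) = -5/7 - 2*E²/7 + E/7 (y(E) = -5/7 + (E - 2*E*E)/7 = -5/7 + (E - 2*E²)/7 = -5/7 + (-2*E²/7 + E/7) = -5/7 - 2*E²/7 + E/7)
d(P, V) = 20*V (d(P, V) = 10*(2*V) = 20*V)
k(C) = 15*C (k(C) = C*(20*(¾)) = C*15 = 15*C)
k(19) - 1*(-45) = 15*19 - 1*(-45) = 285 + 45 = 330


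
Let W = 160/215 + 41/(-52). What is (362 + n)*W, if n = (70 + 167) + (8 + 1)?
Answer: -15048/559 ≈ -26.919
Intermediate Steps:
W = -99/2236 (W = 160*(1/215) + 41*(-1/52) = 32/43 - 41/52 = -99/2236 ≈ -0.044275)
n = 246 (n = 237 + 9 = 246)
(362 + n)*W = (362 + 246)*(-99/2236) = 608*(-99/2236) = -15048/559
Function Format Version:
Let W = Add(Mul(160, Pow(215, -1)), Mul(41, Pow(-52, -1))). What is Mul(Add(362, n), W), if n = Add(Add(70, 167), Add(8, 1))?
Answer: Rational(-15048, 559) ≈ -26.919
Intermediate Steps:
W = Rational(-99, 2236) (W = Add(Mul(160, Rational(1, 215)), Mul(41, Rational(-1, 52))) = Add(Rational(32, 43), Rational(-41, 52)) = Rational(-99, 2236) ≈ -0.044275)
n = 246 (n = Add(237, 9) = 246)
Mul(Add(362, n), W) = Mul(Add(362, 246), Rational(-99, 2236)) = Mul(608, Rational(-99, 2236)) = Rational(-15048, 559)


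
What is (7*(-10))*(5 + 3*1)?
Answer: -560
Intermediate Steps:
(7*(-10))*(5 + 3*1) = -70*(5 + 3) = -70*8 = -560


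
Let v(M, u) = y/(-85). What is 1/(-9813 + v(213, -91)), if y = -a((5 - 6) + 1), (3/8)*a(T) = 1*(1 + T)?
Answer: -255/2502307 ≈ -0.00010191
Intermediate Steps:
a(T) = 8/3 + 8*T/3 (a(T) = 8*(1*(1 + T))/3 = 8*(1 + T)/3 = 8/3 + 8*T/3)
y = -8/3 (y = -(8/3 + 8*((5 - 6) + 1)/3) = -(8/3 + 8*(-1 + 1)/3) = -(8/3 + (8/3)*0) = -(8/3 + 0) = -1*8/3 = -8/3 ≈ -2.6667)
v(M, u) = 8/255 (v(M, u) = -8/3/(-85) = -8/3*(-1/85) = 8/255)
1/(-9813 + v(213, -91)) = 1/(-9813 + 8/255) = 1/(-2502307/255) = -255/2502307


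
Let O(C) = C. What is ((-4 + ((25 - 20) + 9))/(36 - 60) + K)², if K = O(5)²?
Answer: 87025/144 ≈ 604.34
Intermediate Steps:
K = 25 (K = 5² = 25)
((-4 + ((25 - 20) + 9))/(36 - 60) + K)² = ((-4 + ((25 - 20) + 9))/(36 - 60) + 25)² = ((-4 + (5 + 9))/(-24) + 25)² = ((-4 + 14)*(-1/24) + 25)² = (10*(-1/24) + 25)² = (-5/12 + 25)² = (295/12)² = 87025/144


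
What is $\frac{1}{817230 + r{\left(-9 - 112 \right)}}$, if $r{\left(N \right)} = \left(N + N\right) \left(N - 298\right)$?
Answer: $\frac{1}{918628} \approx 1.0886 \cdot 10^{-6}$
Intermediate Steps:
$r{\left(N \right)} = 2 N \left(-298 + N\right)$
$\frac{1}{817230 + r{\left(-9 - 112 \right)}} = \frac{1}{817230 + 2 \left(-9 - 112\right) \left(-298 - 121\right)} = \frac{1}{817230 + 2 \left(-121\right) \left(-298 - 121\right)} = \frac{1}{817230 + 2 \left(-121\right) \left(-419\right)} = \frac{1}{817230 + 101398} = \frac{1}{918628}$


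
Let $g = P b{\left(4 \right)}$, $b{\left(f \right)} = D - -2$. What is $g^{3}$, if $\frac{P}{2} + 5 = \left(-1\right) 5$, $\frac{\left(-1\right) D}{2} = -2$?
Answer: $-1728000$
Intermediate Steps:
$D = 4$ ($D = \left(-2\right) \left(-2\right) = 4$)
$b{\left(f \right)} = 6$ ($b{\left(f \right)} = 4 - -2 = 4 + 2 = 6$)
$P = -20$ ($P = -10 + 2 \left(\left(-1\right) 5\right) = -10 + 2 \left(-5\right) = -10 - 10 = -20$)
$g = -120$ ($g = \left(-20\right) 6 = -120$)
$g^{3} = \left(-120\right)^{3} = -1728000$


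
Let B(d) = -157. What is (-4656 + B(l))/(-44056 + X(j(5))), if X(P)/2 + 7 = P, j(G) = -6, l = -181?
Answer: 4813/44082 ≈ 0.10918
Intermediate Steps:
X(P) = -14 + 2*P
(-4656 + B(l))/(-44056 + X(j(5))) = (-4656 - 157)/(-44056 + (-14 + 2*(-6))) = -4813/(-44056 + (-14 - 12)) = -4813/(-44056 - 26) = -4813/(-44082) = -4813*(-1/44082) = 4813/44082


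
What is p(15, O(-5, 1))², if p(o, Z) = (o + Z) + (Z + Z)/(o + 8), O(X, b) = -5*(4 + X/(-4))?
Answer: 1550025/8464 ≈ 183.13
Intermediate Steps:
O(X, b) = -20 + 5*X/4 (O(X, b) = -5*(4 + X*(-¼)) = -5*(4 - X/4) = -20 + 5*X/4)
p(o, Z) = Z + o + 2*Z/(8 + o) (p(o, Z) = (Z + o) + (2*Z)/(8 + o) = (Z + o) + 2*Z/(8 + o) = Z + o + 2*Z/(8 + o))
p(15, O(-5, 1))² = ((15² + 8*15 + 10*(-20 + (5/4)*(-5)) + (-20 + (5/4)*(-5))*15)/(8 + 15))² = ((225 + 120 + 10*(-20 - 25/4) + (-20 - 25/4)*15)/23)² = ((225 + 120 + 10*(-105/4) - 105/4*15)/23)² = ((225 + 120 - 525/2 - 1575/4)/23)² = ((1/23)*(-1245/4))² = (-1245/92)² = 1550025/8464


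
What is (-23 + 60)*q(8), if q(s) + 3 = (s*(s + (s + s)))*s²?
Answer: 454545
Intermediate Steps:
q(s) = -3 + 3*s⁴ (q(s) = -3 + (s*(s + (s + s)))*s² = -3 + (s*(s + 2*s))*s² = -3 + (s*(3*s))*s² = -3 + (3*s²)*s² = -3 + 3*s⁴)
(-23 + 60)*q(8) = (-23 + 60)*(-3 + 3*8⁴) = 37*(-3 + 3*4096) = 37*(-3 + 12288) = 37*12285 = 454545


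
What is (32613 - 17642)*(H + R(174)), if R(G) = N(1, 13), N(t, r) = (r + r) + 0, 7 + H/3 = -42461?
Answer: -1906976038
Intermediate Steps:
H = -127404 (H = -21 + 3*(-42461) = -21 - 127383 = -127404)
N(t, r) = 2*r (N(t, r) = 2*r + 0 = 2*r)
R(G) = 26 (R(G) = 2*13 = 26)
(32613 - 17642)*(H + R(174)) = (32613 - 17642)*(-127404 + 26) = 14971*(-127378) = -1906976038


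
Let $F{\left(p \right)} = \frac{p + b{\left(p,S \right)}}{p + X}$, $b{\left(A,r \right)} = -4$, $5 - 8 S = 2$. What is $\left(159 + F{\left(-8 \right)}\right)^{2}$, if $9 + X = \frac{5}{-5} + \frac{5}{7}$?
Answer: $\frac{373378329}{14641} \approx 25502.0$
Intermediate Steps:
$S = \frac{3}{8}$ ($S = \frac{5}{8} - \frac{1}{4} = \frac{3}{8} \approx 0.375$)
$X = - \frac{65}{7}$ ($X = -9 + \left(\frac{5}{-5} + \frac{5}{7}\right) = -9 + \left(5 \left(- \frac{1}{5}\right) + 5 \cdot \frac{1}{7}\right) = -9 + \left(-1 + \frac{5}{7}\right) = -9 - \frac{2}{7} = - \frac{65}{7} \approx -9.2857$)
$F{\left(p \right)} = \frac{-4 + p}{- \frac{65}{7} + p}$ ($F{\left(p \right)} = \frac{p - 4}{p - \frac{65}{7}} = \frac{-4 + p}{- \frac{65}{7} + p}$)
$\left(159 + F{\left(-8 \right)}\right)^{2} = \left(159 + \frac{7 \left(-4 - 8\right)}{-65 + 7 \left(-8\right)}\right)^{2} = \left(159 + 7 \frac{1}{-65 - 56} \left(-12\right)\right)^{2} = \left(159 + 7 \frac{1}{-121} \left(-12\right)\right)^{2} = \left(159 + 7 \left(- \frac{1}{121}\right) \left(-12\right)\right)^{2} = \left(159 + \frac{84}{121}\right)^{2} = \left(\frac{19323}{121}\right)^{2} = \frac{373378329}{14641}$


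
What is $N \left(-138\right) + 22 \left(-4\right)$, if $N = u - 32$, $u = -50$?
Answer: $11228$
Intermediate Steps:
$N = -82$ ($N = -50 - 32 = -82$)
$N \left(-138\right) + 22 \left(-4\right) = \left(-82\right) \left(-138\right) + 22 \left(-4\right) = 11316 - 88 = 11228$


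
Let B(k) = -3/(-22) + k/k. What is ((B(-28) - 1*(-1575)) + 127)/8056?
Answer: 37469/177232 ≈ 0.21141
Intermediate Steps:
B(k) = 25/22 (B(k) = -3*(-1/22) + 1 = 3/22 + 1 = 25/22)
((B(-28) - 1*(-1575)) + 127)/8056 = ((25/22 - 1*(-1575)) + 127)/8056 = ((25/22 + 1575) + 127)*(1/8056) = (34675/22 + 127)*(1/8056) = (37469/22)*(1/8056) = 37469/177232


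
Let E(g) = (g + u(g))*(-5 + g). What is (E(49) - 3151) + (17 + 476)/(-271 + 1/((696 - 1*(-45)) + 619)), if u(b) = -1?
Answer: -383603281/368559 ≈ -1040.8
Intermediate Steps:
E(g) = (-1 + g)*(-5 + g) (E(g) = (g - 1)*(-5 + g) = (-1 + g)*(-5 + g))
(E(49) - 3151) + (17 + 476)/(-271 + 1/((696 - 1*(-45)) + 619)) = ((5 + 49² - 6*49) - 3151) + (17 + 476)/(-271 + 1/((696 - 1*(-45)) + 619)) = ((5 + 2401 - 294) - 3151) + 493/(-271 + 1/((696 + 45) + 619)) = (2112 - 3151) + 493/(-271 + 1/(741 + 619)) = -1039 + 493/(-271 + 1/1360) = -1039 + 493/(-368559/1360) = -1039 + 493*(-1360/368559) = -1039 - 670480/368559 = -383603281/368559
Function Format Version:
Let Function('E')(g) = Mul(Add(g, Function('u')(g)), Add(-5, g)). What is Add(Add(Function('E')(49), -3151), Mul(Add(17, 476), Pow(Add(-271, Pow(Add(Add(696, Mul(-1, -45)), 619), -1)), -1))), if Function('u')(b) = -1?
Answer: Rational(-383603281, 368559) ≈ -1040.8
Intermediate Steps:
Function('E')(g) = Mul(Add(-1, g), Add(-5, g)) (Function('E')(g) = Mul(Add(g, -1), Add(-5, g)) = Mul(Add(-1, g), Add(-5, g)))
Add(Add(Function('E')(49), -3151), Mul(Add(17, 476), Pow(Add(-271, Pow(Add(Add(696, Mul(-1, -45)), 619), -1)), -1))) = Add(Add(Add(5, Pow(49, 2), Mul(-6, 49)), -3151), Mul(Add(17, 476), Pow(Add(-271, Pow(Add(Add(696, Mul(-1, -45)), 619), -1)), -1))) = Add(Add(Add(5, 2401, -294), -3151), Mul(493, Pow(Add(-271, Pow(Add(Add(696, 45), 619), -1)), -1))) = Add(Add(2112, -3151), Mul(493, Pow(Add(-271, Pow(Add(741, 619), -1)), -1))) = Add(-1039, Mul(493, Pow(Add(-271, Pow(1360, -1)), -1))) = Add(-1039, Mul(493, Pow(Add(-271, Rational(1, 1360)), -1))) = Add(-1039, Mul(493, Pow(Rational(-368559, 1360), -1))) = Add(-1039, Mul(493, Rational(-1360, 368559))) = Add(-1039, Rational(-670480, 368559)) = Rational(-383603281, 368559)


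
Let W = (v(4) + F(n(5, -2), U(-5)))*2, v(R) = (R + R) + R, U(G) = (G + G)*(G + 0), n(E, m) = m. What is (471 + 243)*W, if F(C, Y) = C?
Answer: 14280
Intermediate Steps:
U(G) = 2*G² (U(G) = (2*G)*G = 2*G²)
v(R) = 3*R (v(R) = 2*R + R = 3*R)
W = 20 (W = (3*4 - 2)*2 = (12 - 2)*2 = 10*2 = 20)
(471 + 243)*W = (471 + 243)*20 = 714*20 = 14280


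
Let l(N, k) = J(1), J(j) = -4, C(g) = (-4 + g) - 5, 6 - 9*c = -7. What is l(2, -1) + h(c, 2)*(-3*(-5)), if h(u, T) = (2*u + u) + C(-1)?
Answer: -89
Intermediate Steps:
c = 13/9 (c = ⅔ - ⅑*(-7) = ⅔ + 7/9 = 13/9 ≈ 1.4444)
C(g) = -9 + g
l(N, k) = -4
h(u, T) = -10 + 3*u (h(u, T) = (2*u + u) + (-9 - 1) = 3*u - 10 = -10 + 3*u)
l(2, -1) + h(c, 2)*(-3*(-5)) = -4 + (-10 + 3*(13/9))*(-3*(-5)) = -4 + (-10 + 13/3)*15 = -4 - 17/3*15 = -4 - 85 = -89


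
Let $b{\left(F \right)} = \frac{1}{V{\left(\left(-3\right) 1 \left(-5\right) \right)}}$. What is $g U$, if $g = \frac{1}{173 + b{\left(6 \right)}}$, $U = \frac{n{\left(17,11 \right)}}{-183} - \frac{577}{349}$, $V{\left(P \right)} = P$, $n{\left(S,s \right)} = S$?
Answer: $- \frac{139405}{13816561} \approx -0.01009$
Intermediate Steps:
$U = - \frac{111524}{63867}$ ($U = \frac{17}{-183} - \frac{577}{349} = 17 \left(- \frac{1}{183}\right) - \frac{577}{349} = - \frac{17}{183} - \frac{577}{349} = - \frac{111524}{63867} \approx -1.7462$)
$b{\left(F \right)} = \frac{1}{15}$ ($b{\left(F \right)} = \frac{1}{\left(-3\right) 1 \left(-5\right)} = \frac{1}{\left(-3\right) \left(-5\right)} = \frac{1}{15}$)
$g = \frac{15}{2596}$ ($g = \frac{1}{173 + \frac{1}{15}} = \frac{1}{\frac{2596}{15}} = \frac{15}{2596} \approx 0.0057781$)
$g U = \frac{15}{2596} \left(- \frac{111524}{63867}\right) = - \frac{139405}{13816561}$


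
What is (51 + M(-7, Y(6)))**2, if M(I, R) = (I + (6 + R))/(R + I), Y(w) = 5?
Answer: 2401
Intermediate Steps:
M(I, R) = (6 + I + R)/(I + R)
(51 + M(-7, Y(6)))**2 = (51 + (6 - 7 + 5)/(-7 + 5))**2 = (51 + 4/(-2))**2 = (51 - 1/2*4)**2 = (51 - 2)**2 = 49**2 = 2401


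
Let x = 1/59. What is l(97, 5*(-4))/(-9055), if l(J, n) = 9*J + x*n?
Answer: -51487/534245 ≈ -0.096373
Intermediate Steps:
x = 1/59 ≈ 0.016949
l(J, n) = 9*J + n/59
l(97, 5*(-4))/(-9055) = (9*97 + (5*(-4))/59)/(-9055) = (873 + (1/59)*(-20))*(-1/9055) = (873 - 20/59)*(-1/9055) = (51487/59)*(-1/9055) = -51487/534245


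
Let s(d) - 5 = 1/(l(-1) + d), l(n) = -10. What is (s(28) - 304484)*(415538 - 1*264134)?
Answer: -138297990314/3 ≈ -4.6099e+10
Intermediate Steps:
s(d) = 5 + 1/(-10 + d)
(s(28) - 304484)*(415538 - 1*264134) = ((-49 + 5*28)/(-10 + 28) - 304484)*(415538 - 1*264134) = ((-49 + 140)/18 - 304484)*(415538 - 264134) = ((1/18)*91 - 304484)*151404 = (91/18 - 304484)*151404 = -5480621/18*151404 = -138297990314/3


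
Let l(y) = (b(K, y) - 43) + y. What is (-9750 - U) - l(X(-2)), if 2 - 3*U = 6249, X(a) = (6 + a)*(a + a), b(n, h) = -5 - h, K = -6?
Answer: -22859/3 ≈ -7619.7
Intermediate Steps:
X(a) = 2*a*(6 + a) (X(a) = (6 + a)*(2*a) = 2*a*(6 + a))
U = -6247/3 (U = 2/3 - 1/3*6249 = 2/3 - 2083 = -6247/3 ≈ -2082.3)
l(y) = -48 (l(y) = ((-5 - y) - 43) + y = (-48 - y) + y = -48)
(-9750 - U) - l(X(-2)) = (-9750 - 1*(-6247/3)) - 1*(-48) = (-9750 + 6247/3) + 48 = -23003/3 + 48 = -22859/3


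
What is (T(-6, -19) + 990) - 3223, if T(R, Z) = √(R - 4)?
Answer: -2233 + I*√10 ≈ -2233.0 + 3.1623*I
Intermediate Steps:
T(R, Z) = √(-4 + R)
(T(-6, -19) + 990) - 3223 = (√(-4 - 6) + 990) - 3223 = (√(-10) + 990) - 3223 = (I*√10 + 990) - 3223 = (990 + I*√10) - 3223 = -2233 + I*√10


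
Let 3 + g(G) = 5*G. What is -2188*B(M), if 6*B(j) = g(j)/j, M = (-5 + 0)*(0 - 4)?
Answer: -53059/30 ≈ -1768.6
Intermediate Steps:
g(G) = -3 + 5*G
M = 20 (M = -5*(-4) = 20)
B(j) = (-3 + 5*j)/(6*j) (B(j) = ((-3 + 5*j)/j)/6 = (-3 + 5*j)/(6*j))
-2188*B(M) = -1094*(-3 + 5*20)/(3*20) = -1094*(-3 + 100)/(3*20) = -1094*97/(3*20) = -2188*97/120 = -53059/30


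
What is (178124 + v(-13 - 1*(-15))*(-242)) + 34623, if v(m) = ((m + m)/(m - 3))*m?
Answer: 214683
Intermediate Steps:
v(m) = 2*m²/(-3 + m) (v(m) = ((2*m)/(-3 + m))*m = (2*m/(-3 + m))*m = 2*m²/(-3 + m))
(178124 + v(-13 - 1*(-15))*(-242)) + 34623 = (178124 + (2*(-13 - 1*(-15))²/(-3 + (-13 - 1*(-15))))*(-242)) + 34623 = (178124 + (2*(-13 + 15)²/(-3 + (-13 + 15)))*(-242)) + 34623 = (178124 + (2*2²/(-3 + 2))*(-242)) + 34623 = (178124 + (2*4/(-1))*(-242)) + 34623 = (178124 + (2*4*(-1))*(-242)) + 34623 = (178124 - 8*(-242)) + 34623 = (178124 + 1936) + 34623 = 180060 + 34623 = 214683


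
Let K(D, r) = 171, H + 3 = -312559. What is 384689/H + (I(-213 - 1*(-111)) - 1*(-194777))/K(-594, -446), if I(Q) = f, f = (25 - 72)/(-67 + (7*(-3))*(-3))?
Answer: 121635558917/106896204 ≈ 1137.9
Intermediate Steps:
H = -312562 (H = -3 - 312559 = -312562)
f = 47/4 (f = -47/(-67 - 21*(-3)) = -47/(-67 + 63) = -47/(-4) = -47*(-1/4) = 47/4 ≈ 11.750)
I(Q) = 47/4
384689/H + (I(-213 - 1*(-111)) - 1*(-194777))/K(-594, -446) = 384689/(-312562) + (47/4 - 1*(-194777))/171 = 384689*(-1/312562) + (47/4 + 194777)*(1/171) = -384689/312562 + (779155/4)*(1/171) = -384689/312562 + 779155/684 = 121635558917/106896204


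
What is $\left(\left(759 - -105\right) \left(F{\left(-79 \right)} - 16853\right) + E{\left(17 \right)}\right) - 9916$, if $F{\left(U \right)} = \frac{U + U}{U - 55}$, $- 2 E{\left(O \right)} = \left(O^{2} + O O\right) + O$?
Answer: $- \frac{1952405025}{134} \approx -1.457 \cdot 10^{7}$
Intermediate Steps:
$E{\left(O \right)} = - O^{2} - \frac{O}{2}$ ($E{\left(O \right)} = - \frac{\left(O^{2} + O O\right) + O}{2} = - \frac{\left(O^{2} + O^{2}\right) + O}{2} = - \frac{2 O^{2} + O}{2} = - \frac{O + 2 O^{2}}{2} = - O^{2} - \frac{O}{2}$)
$F{\left(U \right)} = \frac{2 U}{-55 + U}$
$\left(\left(759 - -105\right) \left(F{\left(-79 \right)} - 16853\right) + E{\left(17 \right)}\right) - 9916 = \left(\left(759 - -105\right) \left(2 \left(-79\right) \frac{1}{-55 - 79} - 16853\right) - 17 \left(\frac{1}{2} + 17\right)\right) - 9916 = \left(\left(759 + 105\right) \left(2 \left(-79\right) \frac{1}{-134} - 16853\right) - 17 \cdot \frac{35}{2}\right) - 9916 = \left(864 \left(2 \left(-79\right) \left(- \frac{1}{134}\right) - 16853\right) - \frac{595}{2}\right) - 9916 = \left(864 \left(\frac{79}{67} - 16853\right) - \frac{595}{2}\right) - 9916 = \left(864 \left(- \frac{1129072}{67}\right) - \frac{595}{2}\right) - 9916 = \left(- \frac{975518208}{67} - \frac{595}{2}\right) - 9916 = - \frac{1951076281}{134} - 9916 = - \frac{1952405025}{134}$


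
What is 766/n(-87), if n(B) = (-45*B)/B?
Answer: -766/45 ≈ -17.022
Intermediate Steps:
n(B) = -45
766/n(-87) = 766/(-45) = 766*(-1/45) = -766/45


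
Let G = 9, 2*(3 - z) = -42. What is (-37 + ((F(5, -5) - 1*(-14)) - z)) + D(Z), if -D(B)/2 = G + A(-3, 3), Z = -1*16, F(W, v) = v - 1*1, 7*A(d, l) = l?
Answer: -503/7 ≈ -71.857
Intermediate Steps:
A(d, l) = l/7
F(W, v) = -1 + v (F(W, v) = v - 1 = -1 + v)
z = 24 (z = 3 - 1/2*(-42) = 3 + 21 = 24)
Z = -16
D(B) = -132/7 (D(B) = -2*(9 + (1/7)*3) = -2*(9 + 3/7) = -2*66/7 = -132/7)
(-37 + ((F(5, -5) - 1*(-14)) - z)) + D(Z) = (-37 + (((-1 - 5) - 1*(-14)) - 1*24)) - 132/7 = (-37 + ((-6 + 14) - 24)) - 132/7 = (-37 + (8 - 24)) - 132/7 = (-37 - 16) - 132/7 = -53 - 132/7 = -503/7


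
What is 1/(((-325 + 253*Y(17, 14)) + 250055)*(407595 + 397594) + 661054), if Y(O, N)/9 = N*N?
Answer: 1/560429919212 ≈ 1.7843e-12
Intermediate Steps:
Y(O, N) = 9*N² (Y(O, N) = 9*(N*N) = 9*N²)
1/(((-325 + 253*Y(17, 14)) + 250055)*(407595 + 397594) + 661054) = 1/(((-325 + 253*(9*14²)) + 250055)*(407595 + 397594) + 661054) = 1/(((-325 + 253*(9*196)) + 250055)*805189 + 661054) = 1/(((-325 + 253*1764) + 250055)*805189 + 661054) = 1/(((-325 + 446292) + 250055)*805189 + 661054) = 1/((445967 + 250055)*805189 + 661054) = 1/(696022*805189 + 661054) = 1/(560429258158 + 661054) = 1/560429919212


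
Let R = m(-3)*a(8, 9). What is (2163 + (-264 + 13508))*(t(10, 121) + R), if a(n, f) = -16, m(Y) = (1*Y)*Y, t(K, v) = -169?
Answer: -4822391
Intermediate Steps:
m(Y) = Y**2 (m(Y) = Y*Y = Y**2)
R = -144 (R = (-3)**2*(-16) = 9*(-16) = -144)
(2163 + (-264 + 13508))*(t(10, 121) + R) = (2163 + (-264 + 13508))*(-169 - 144) = (2163 + 13244)*(-313) = 15407*(-313) = -4822391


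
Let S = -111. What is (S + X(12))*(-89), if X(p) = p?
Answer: 8811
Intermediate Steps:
(S + X(12))*(-89) = (-111 + 12)*(-89) = -99*(-89) = 8811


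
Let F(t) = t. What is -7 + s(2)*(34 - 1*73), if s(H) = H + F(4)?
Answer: -241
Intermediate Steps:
s(H) = 4 + H (s(H) = H + 4 = 4 + H)
-7 + s(2)*(34 - 1*73) = -7 + (4 + 2)*(34 - 1*73) = -7 + 6*(34 - 73) = -7 + 6*(-39) = -7 - 234 = -241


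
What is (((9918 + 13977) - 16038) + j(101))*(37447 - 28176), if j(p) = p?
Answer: 73778618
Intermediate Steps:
(((9918 + 13977) - 16038) + j(101))*(37447 - 28176) = (((9918 + 13977) - 16038) + 101)*(37447 - 28176) = ((23895 - 16038) + 101)*9271 = (7857 + 101)*9271 = 7958*9271 = 73778618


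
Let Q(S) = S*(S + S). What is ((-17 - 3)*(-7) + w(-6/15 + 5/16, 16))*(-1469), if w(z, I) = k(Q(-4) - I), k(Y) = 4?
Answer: -211536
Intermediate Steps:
Q(S) = 2*S² (Q(S) = S*(2*S) = 2*S²)
w(z, I) = 4
((-17 - 3)*(-7) + w(-6/15 + 5/16, 16))*(-1469) = ((-17 - 3)*(-7) + 4)*(-1469) = (-20*(-7) + 4)*(-1469) = (140 + 4)*(-1469) = 144*(-1469) = -211536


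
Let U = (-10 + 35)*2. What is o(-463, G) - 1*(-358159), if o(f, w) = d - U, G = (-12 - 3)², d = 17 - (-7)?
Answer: 358133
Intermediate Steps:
d = 24 (d = 17 - 1*(-7) = 17 + 7 = 24)
U = 50 (U = 25*2 = 50)
G = 225 (G = (-15)² = 225)
o(f, w) = -26 (o(f, w) = 24 - 1*50 = 24 - 50 = -26)
o(-463, G) - 1*(-358159) = -26 - 1*(-358159) = -26 + 358159 = 358133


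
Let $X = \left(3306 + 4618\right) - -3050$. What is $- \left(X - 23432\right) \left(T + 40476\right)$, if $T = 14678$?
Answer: $687108532$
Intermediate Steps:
$X = 10974$ ($X = 7924 + 3050 = 10974$)
$- \left(X - 23432\right) \left(T + 40476\right) = - \left(10974 - 23432\right) \left(14678 + 40476\right) = - \left(-12458\right) 55154 = \left(-1\right) \left(-687108532\right) = 687108532$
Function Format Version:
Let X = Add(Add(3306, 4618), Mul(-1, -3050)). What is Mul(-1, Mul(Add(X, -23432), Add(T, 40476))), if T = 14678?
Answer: 687108532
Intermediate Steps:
X = 10974 (X = Add(7924, 3050) = 10974)
Mul(-1, Mul(Add(X, -23432), Add(T, 40476))) = Mul(-1, Mul(Add(10974, -23432), Add(14678, 40476))) = Mul(-1, Mul(-12458, 55154)) = Mul(-1, -687108532) = 687108532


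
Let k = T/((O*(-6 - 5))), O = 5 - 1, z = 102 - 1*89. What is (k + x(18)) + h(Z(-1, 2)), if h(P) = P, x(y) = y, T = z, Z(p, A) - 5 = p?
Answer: 955/44 ≈ 21.705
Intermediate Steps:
Z(p, A) = 5 + p
z = 13 (z = 102 - 89 = 13)
T = 13
O = 4
k = -13/44 (k = 13/((4*(-6 - 5))) = 13/((4*(-11))) = 13/(-44) = 13*(-1/44) = -13/44 ≈ -0.29545)
(k + x(18)) + h(Z(-1, 2)) = (-13/44 + 18) + (5 - 1) = 779/44 + 4 = 955/44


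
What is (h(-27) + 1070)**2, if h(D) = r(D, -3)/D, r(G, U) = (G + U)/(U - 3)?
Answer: 834343225/729 ≈ 1.1445e+6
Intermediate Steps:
r(G, U) = (G + U)/(-3 + U)
h(D) = (1/2 - D/6)/D (h(D) = ((D - 3)/(-3 - 3))/D = ((-3 + D)/(-6))/D = (-(-3 + D)/6)/D = (1/2 - D/6)/D)
(h(-27) + 1070)**2 = ((1/6)*(3 - 1*(-27))/(-27) + 1070)**2 = ((1/6)*(-1/27)*(3 + 27) + 1070)**2 = ((1/6)*(-1/27)*30 + 1070)**2 = (-5/27 + 1070)**2 = (28885/27)**2 = 834343225/729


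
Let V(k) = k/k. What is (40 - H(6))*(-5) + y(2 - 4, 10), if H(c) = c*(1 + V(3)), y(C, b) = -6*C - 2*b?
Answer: -148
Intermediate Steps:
V(k) = 1
H(c) = 2*c (H(c) = c*(1 + 1) = c*2 = 2*c)
(40 - H(6))*(-5) + y(2 - 4, 10) = (40 - 2*6)*(-5) + (-6*(2 - 4) - 2*10) = (40 - 1*12)*(-5) + (-6*(-2) - 20) = (40 - 12)*(-5) + (12 - 20) = 28*(-5) - 8 = -140 - 8 = -148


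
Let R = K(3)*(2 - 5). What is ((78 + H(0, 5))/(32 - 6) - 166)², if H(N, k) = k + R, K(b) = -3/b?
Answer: 4473225/169 ≈ 26469.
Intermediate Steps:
R = 3 (R = (-3/3)*(2 - 5) = -3*⅓*(-3) = -1*(-3) = 3)
H(N, k) = 3 + k (H(N, k) = k + 3 = 3 + k)
((78 + H(0, 5))/(32 - 6) - 166)² = ((78 + (3 + 5))/(32 - 6) - 166)² = ((78 + 8)/26 - 166)² = (86*(1/26) - 166)² = (43/13 - 166)² = (-2115/13)² = 4473225/169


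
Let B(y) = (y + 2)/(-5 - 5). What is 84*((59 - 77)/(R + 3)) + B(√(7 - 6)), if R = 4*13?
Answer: -3057/110 ≈ -27.791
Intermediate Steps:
R = 52
B(y) = -⅕ - y/10 (B(y) = (2 + y)/(-10) = (2 + y)*(-⅒) = -⅕ - y/10)
84*((59 - 77)/(R + 3)) + B(√(7 - 6)) = 84*((59 - 77)/(52 + 3)) + (-⅕ - √(7 - 6)/10) = 84*(-18/55) + (-⅕ - √1/10) = 84*(-18*1/55) + (-⅕ - ⅒*1) = 84*(-18/55) + (-⅕ - ⅒) = -1512/55 - 3/10 = -3057/110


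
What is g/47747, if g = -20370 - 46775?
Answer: -67145/47747 ≈ -1.4063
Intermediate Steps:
g = -67145
g/47747 = -67145/47747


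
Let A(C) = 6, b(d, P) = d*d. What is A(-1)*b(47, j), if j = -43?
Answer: 13254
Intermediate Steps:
b(d, P) = d²
A(-1)*b(47, j) = 6*47² = 6*2209 = 13254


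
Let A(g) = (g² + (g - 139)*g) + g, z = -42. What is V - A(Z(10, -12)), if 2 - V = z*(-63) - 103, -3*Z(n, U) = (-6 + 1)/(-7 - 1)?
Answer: -740113/288 ≈ -2569.8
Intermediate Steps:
Z(n, U) = -5/24 (Z(n, U) = -(-6 + 1)/(3*(-7 - 1)) = -(-5)/(3*(-8)) = -(-5)*(-1)/(3*8) = -⅓*5/8 = -5/24)
A(g) = g + g² + g*(-139 + g) (A(g) = (g² + (-139 + g)*g) + g = (g² + g*(-139 + g)) + g = g + g² + g*(-139 + g))
V = -2541 (V = 2 - (-42*(-63) - 103) = 2 - (2646 - 103) = 2 - 1*2543 = 2 - 2543 = -2541)
V - A(Z(10, -12)) = -2541 - 2*(-5)*(-69 - 5/24)/24 = -2541 - 2*(-5)*(-1661)/(24*24) = -2541 - 1*8305/288 = -2541 - 8305/288 = -740113/288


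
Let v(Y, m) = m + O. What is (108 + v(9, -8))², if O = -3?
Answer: 9409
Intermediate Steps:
v(Y, m) = -3 + m (v(Y, m) = m - 3 = -3 + m)
(108 + v(9, -8))² = (108 + (-3 - 8))² = (108 - 11)² = 97² = 9409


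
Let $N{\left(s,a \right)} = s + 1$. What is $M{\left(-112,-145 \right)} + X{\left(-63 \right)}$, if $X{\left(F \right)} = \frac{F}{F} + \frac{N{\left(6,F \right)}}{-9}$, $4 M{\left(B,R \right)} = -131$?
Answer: $- \frac{1171}{36} \approx -32.528$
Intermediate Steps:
$N{\left(s,a \right)} = 1 + s$
$M{\left(B,R \right)} = - \frac{131}{4}$ ($M{\left(B,R \right)} = \frac{1}{4} \left(-131\right) = - \frac{131}{4}$)
$X{\left(F \right)} = \frac{2}{9}$ ($X{\left(F \right)} = \frac{F}{F} + \frac{1 + 6}{-9} = 1 + 7 \left(- \frac{1}{9}\right) = 1 - \frac{7}{9} = \frac{2}{9}$)
$M{\left(-112,-145 \right)} + X{\left(-63 \right)} = - \frac{131}{4} + \frac{2}{9} = - \frac{1171}{36}$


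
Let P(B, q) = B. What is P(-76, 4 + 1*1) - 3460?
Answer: -3536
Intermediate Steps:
P(-76, 4 + 1*1) - 3460 = -76 - 3460 = -3536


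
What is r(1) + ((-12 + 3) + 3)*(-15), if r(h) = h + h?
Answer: 92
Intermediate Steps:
r(h) = 2*h
r(1) + ((-12 + 3) + 3)*(-15) = 2*1 + ((-12 + 3) + 3)*(-15) = 2 + (-9 + 3)*(-15) = 2 - 6*(-15) = 2 + 90 = 92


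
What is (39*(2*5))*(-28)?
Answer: -10920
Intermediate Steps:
(39*(2*5))*(-28) = (39*10)*(-28) = 390*(-28) = -10920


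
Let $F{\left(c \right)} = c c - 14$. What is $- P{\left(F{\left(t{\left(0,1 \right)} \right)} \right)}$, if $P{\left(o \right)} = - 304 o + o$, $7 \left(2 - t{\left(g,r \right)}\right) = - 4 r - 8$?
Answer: $- \frac{3030}{49} \approx -61.837$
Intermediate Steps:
$t{\left(g,r \right)} = \frac{22}{7} + \frac{4 r}{7}$ ($t{\left(g,r \right)} = 2 - \frac{- 4 r - 8}{7} = 2 - \frac{-8 - 4 r}{7} = 2 + \left(\frac{8}{7} + \frac{4 r}{7}\right) = \frac{22}{7} + \frac{4 r}{7}$)
$F{\left(c \right)} = -14 + c^{2}$ ($F{\left(c \right)} = c^{2} - 14 = -14 + c^{2}$)
$P{\left(o \right)} = - 303 o$
$- P{\left(F{\left(t{\left(0,1 \right)} \right)} \right)} = - \left(-303\right) \left(-14 + \left(\frac{22}{7} + \frac{4}{7} \cdot 1\right)^{2}\right) = - \left(-303\right) \left(-14 + \left(\frac{22}{7} + \frac{4}{7}\right)^{2}\right) = - \left(-303\right) \left(-14 + \left(\frac{26}{7}\right)^{2}\right) = - \left(-303\right) \left(-14 + \frac{676}{49}\right) = - \frac{\left(-303\right) \left(-10\right)}{49} = \left(-1\right) \frac{3030}{49} = - \frac{3030}{49}$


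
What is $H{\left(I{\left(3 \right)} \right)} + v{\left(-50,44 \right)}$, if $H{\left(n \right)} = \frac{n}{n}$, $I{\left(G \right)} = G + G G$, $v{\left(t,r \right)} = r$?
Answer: $45$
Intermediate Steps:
$I{\left(G \right)} = G + G^{2}$
$H{\left(n \right)} = 1$
$H{\left(I{\left(3 \right)} \right)} + v{\left(-50,44 \right)} = 1 + 44 = 45$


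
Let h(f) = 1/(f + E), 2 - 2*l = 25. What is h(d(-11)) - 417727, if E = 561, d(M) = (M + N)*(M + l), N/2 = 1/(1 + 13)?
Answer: -2354727092/5637 ≈ -4.1773e+5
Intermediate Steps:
l = -23/2 (l = 1 - 1/2*25 = 1 - 25/2 = -23/2 ≈ -11.500)
N = 1/7 (N = 2/(1 + 13) = 2/14 = 2*(1/14) = 1/7 ≈ 0.14286)
d(M) = (-23/2 + M)*(1/7 + M) (d(M) = (M + 1/7)*(M - 23/2) = (1/7 + M)*(-23/2 + M) = (-23/2 + M)*(1/7 + M))
h(f) = 1/(561 + f) (h(f) = 1/(f + 561) = 1/(561 + f))
h(d(-11)) - 417727 = 1/(561 + (-23/14 + (-11)**2 - 159/14*(-11))) - 417727 = 1/(561 + (-23/14 + 121 + 1749/14)) - 417727 = 1/(561 + 1710/7) - 417727 = 1/(5637/7) - 417727 = 7/5637 - 417727 = -2354727092/5637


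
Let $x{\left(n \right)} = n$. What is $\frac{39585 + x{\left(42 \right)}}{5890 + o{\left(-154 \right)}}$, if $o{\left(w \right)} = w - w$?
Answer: $\frac{39627}{5890} \approx 6.7278$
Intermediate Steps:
$o{\left(w \right)} = 0$
$\frac{39585 + x{\left(42 \right)}}{5890 + o{\left(-154 \right)}} = \frac{39585 + 42}{5890 + 0} = \frac{39627}{5890}$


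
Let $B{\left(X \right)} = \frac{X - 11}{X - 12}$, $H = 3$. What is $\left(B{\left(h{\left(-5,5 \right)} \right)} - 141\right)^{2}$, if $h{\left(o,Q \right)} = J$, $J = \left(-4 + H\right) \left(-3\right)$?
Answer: $\frac{1590121}{81} \approx 19631.0$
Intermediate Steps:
$J = 3$ ($J = \left(-4 + 3\right) \left(-3\right) = \left(-1\right) \left(-3\right) = 3$)
$h{\left(o,Q \right)} = 3$
$B{\left(X \right)} = \frac{-11 + X}{-12 + X}$
$\left(B{\left(h{\left(-5,5 \right)} \right)} - 141\right)^{2} = \left(\frac{-11 + 3}{-12 + 3} - 141\right)^{2} = \left(\frac{1}{-9} \left(-8\right) - 141\right)^{2} = \left(\left(- \frac{1}{9}\right) \left(-8\right) - 141\right)^{2} = \left(\frac{8}{9} - 141\right)^{2} = \left(- \frac{1261}{9}\right)^{2} = \frac{1590121}{81}$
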